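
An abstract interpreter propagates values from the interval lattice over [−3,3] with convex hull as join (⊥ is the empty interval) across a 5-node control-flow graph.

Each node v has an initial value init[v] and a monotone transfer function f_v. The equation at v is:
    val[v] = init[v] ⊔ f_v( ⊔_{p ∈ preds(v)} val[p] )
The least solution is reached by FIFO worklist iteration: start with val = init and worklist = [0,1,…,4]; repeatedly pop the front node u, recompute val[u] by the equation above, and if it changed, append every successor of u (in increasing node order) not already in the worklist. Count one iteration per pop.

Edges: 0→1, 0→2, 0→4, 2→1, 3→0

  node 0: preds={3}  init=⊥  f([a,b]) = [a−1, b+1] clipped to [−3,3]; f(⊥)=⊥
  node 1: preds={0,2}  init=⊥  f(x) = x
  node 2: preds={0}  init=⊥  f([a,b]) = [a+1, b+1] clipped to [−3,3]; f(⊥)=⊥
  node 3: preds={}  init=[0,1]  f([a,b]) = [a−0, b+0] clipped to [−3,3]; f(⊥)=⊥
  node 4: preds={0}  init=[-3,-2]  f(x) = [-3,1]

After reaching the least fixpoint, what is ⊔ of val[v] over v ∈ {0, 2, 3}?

[-1,3]

Trace (6 dequeues):
  [1] u=0 | in [0,1] | out [-1,2] | prev ⊥ | push {}
  [2] u=1 | in [-1,2] | out [-1,2] | prev ⊥ | push {}
  [3] u=2 | in [-1,2] | out [0,3] | prev ⊥ | push {1}
  [4] u=3 | in ⊥ | out [0,1] | ==
  [5] u=4 | in [-1,2] | out [-3,1] | prev [-3,-2] | push {}
  [6] u=1 | in [-1,3] | out [-1,3] | prev [-1,2] | push {}

Converged values:
  [0] [-1,2]
  [1] [-1,3]
  [2] [0,3]
  [3] [0,1]
  [4] [-3,1]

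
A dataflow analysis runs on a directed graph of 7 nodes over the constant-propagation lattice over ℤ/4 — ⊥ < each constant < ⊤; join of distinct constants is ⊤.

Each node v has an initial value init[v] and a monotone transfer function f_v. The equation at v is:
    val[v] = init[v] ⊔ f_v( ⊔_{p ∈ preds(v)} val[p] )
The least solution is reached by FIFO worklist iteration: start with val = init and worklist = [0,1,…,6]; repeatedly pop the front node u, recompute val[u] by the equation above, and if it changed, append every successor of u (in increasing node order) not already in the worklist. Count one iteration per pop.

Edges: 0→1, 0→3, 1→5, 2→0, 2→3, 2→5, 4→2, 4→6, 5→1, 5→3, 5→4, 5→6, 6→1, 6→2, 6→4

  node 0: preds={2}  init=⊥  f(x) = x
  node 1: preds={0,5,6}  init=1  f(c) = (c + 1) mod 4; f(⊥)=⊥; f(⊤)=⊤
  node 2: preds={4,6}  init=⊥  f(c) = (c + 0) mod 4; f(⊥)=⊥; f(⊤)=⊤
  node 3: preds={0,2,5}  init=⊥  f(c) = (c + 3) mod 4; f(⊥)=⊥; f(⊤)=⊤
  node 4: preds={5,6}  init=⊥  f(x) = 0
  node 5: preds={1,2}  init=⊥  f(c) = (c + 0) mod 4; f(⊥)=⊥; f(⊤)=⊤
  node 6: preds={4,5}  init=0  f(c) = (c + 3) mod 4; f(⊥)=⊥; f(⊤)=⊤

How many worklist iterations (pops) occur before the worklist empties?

16

Trace (16 dequeues):
  [1] u=0 | in ⊥ | out ⊥ | ==
  [2] u=1 | in 0 | out 1 | ==
  [3] u=2 | in 0 | out 0 | prev ⊥ | push {0}
  [4] u=3 | in 0 | out 3 | prev ⊥ | push {}
  [5] u=4 | in 0 | out 0 | prev ⊥ | push {2}
  [6] u=5 | in ⊤ | out ⊤ | prev ⊥ | push {1,3,4}
  [7] u=6 | in ⊤ | out ⊤ | prev 0 | push {}
  [8] u=0 | in 0 | out 0 | prev ⊥ | push {}
  [9] u=2 | in ⊤ | out ⊤ | prev 0 | push {0,5}
  [10] u=1 | in ⊤ | out ⊤ | prev 1 | push {}
  [11] u=3 | in ⊤ | out ⊤ | prev 3 | push {}
  [12] u=4 | in ⊤ | out 0 | ==
  [13] u=0 | in ⊤ | out ⊤ | prev 0 | push {1,3}
  [14] u=5 | in ⊤ | out ⊤ | ==
  [15] u=1 | in ⊤ | out ⊤ | ==
  [16] u=3 | in ⊤ | out ⊤ | ==

Converged values:
  [0] ⊤
  [1] ⊤
  [2] ⊤
  [3] ⊤
  [4] 0
  [5] ⊤
  [6] ⊤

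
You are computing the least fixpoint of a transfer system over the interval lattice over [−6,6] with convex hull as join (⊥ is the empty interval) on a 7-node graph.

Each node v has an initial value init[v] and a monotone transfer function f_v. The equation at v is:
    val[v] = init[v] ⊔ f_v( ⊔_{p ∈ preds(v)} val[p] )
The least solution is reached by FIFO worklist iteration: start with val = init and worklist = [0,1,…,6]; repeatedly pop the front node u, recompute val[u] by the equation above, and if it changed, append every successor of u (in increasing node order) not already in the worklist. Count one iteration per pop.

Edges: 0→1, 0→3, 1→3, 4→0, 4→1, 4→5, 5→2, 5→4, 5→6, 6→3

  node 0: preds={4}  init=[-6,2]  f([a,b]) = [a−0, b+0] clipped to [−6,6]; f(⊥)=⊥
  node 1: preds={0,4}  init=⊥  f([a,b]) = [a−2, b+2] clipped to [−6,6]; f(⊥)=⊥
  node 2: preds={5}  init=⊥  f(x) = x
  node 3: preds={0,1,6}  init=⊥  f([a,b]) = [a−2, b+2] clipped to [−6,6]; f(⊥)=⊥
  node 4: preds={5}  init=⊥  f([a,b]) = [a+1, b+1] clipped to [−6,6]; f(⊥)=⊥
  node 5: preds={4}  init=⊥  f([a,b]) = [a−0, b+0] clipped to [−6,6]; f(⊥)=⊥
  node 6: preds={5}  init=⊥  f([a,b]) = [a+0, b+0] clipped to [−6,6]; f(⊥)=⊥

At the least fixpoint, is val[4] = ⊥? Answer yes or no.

Trace (7 dequeues):
  [1] u=0 | in ⊥ | out [-6,2] | ==
  [2] u=1 | in [-6,2] | out [-6,4] | prev ⊥ | push {}
  [3] u=2 | in ⊥ | out ⊥ | ==
  [4] u=3 | in [-6,4] | out [-6,6] | prev ⊥ | push {}
  [5] u=4 | in ⊥ | out ⊥ | ==
  [6] u=5 | in ⊥ | out ⊥ | ==
  [7] u=6 | in ⊥ | out ⊥ | ==

Converged values:
  [0] [-6,2]
  [1] [-6,4]
  [2] ⊥
  [3] [-6,6]
  [4] ⊥
  [5] ⊥
  [6] ⊥

yes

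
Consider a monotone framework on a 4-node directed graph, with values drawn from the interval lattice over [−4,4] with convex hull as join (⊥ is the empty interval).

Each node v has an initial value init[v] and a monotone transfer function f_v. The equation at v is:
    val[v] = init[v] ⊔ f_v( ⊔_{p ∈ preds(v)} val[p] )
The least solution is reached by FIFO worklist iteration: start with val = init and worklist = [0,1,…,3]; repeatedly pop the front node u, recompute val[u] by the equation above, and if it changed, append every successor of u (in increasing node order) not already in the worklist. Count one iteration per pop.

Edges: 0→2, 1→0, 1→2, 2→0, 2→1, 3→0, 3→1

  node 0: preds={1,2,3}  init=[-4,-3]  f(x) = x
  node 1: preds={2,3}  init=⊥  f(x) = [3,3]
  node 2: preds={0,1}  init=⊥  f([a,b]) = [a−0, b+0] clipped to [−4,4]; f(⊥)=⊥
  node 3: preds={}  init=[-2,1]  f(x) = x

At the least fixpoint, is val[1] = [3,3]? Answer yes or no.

yes

Worklist (7 pops):
  #1 pop 0: in=[-2,1] → [-4,1] (was [-4,-3]); enqueue []
  #2 pop 1: in=[-2,1] → [3,3] (was ⊥); enqueue [0]
  #3 pop 2: in=[-4,3] → [-4,3] (was ⊥); enqueue [1]
  #4 pop 3: in=⊥ → [-2,1] (no change)
  #5 pop 0: in=[-4,3] → [-4,3] (was [-4,1]); enqueue [2]
  #6 pop 1: in=[-4,3] → [3,3] (no change)
  #7 pop 2: in=[-4,3] → [-4,3] (no change)

Fixpoint:
  val[0] = [-4,3]
  val[1] = [3,3]
  val[2] = [-4,3]
  val[3] = [-2,1]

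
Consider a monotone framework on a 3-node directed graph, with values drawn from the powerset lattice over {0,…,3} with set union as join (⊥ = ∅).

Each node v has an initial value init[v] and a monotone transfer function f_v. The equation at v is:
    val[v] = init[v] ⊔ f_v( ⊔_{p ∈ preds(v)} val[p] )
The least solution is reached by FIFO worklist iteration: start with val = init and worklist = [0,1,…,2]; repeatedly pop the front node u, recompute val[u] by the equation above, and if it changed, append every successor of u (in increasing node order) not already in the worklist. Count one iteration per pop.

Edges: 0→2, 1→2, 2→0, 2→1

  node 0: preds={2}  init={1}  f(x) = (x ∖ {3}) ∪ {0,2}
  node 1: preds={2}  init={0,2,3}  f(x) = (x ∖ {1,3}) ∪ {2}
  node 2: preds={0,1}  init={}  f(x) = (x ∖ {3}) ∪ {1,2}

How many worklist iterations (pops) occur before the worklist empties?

Iteration log — 5 steps:
  step 1. node 0  ⊔preds={}  new={0,1,2}  old={1}  +wl: 
  step 2. node 1  ⊔preds={}  new={0,2,3}  stable
  step 3. node 2  ⊔preds={0,1,2,3}  new={0,1,2}  old={}  +wl: 0,1
  step 4. node 0  ⊔preds={0,1,2}  new={0,1,2}  stable
  step 5. node 1  ⊔preds={0,1,2}  new={0,2,3}  stable

Least fixpoint reached:
  node 0: {0,1,2}
  node 1: {0,2,3}
  node 2: {0,1,2}

5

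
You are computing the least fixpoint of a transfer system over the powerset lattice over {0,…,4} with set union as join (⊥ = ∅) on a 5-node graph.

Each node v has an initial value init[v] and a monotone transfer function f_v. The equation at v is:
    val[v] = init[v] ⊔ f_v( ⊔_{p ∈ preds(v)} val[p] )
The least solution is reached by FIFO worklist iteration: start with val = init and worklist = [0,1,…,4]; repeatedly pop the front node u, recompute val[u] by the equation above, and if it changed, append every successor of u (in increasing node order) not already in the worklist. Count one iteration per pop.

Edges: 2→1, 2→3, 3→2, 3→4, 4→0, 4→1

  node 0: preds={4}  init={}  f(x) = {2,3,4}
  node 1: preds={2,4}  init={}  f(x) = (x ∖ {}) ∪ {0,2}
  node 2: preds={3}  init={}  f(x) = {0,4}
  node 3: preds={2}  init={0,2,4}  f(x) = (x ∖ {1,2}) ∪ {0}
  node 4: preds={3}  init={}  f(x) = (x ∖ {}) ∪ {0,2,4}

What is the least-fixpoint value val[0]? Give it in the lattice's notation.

{2,3,4}

Trace (7 dequeues):
  [1] u=0 | in {} | out {2,3,4} | prev {} | push {}
  [2] u=1 | in {} | out {0,2} | prev {} | push {}
  [3] u=2 | in {0,2,4} | out {0,4} | prev {} | push {1}
  [4] u=3 | in {0,4} | out {0,2,4} | ==
  [5] u=4 | in {0,2,4} | out {0,2,4} | prev {} | push {0}
  [6] u=1 | in {0,2,4} | out {0,2,4} | prev {0,2} | push {}
  [7] u=0 | in {0,2,4} | out {2,3,4} | ==

Converged values:
  [0] {2,3,4}
  [1] {0,2,4}
  [2] {0,4}
  [3] {0,2,4}
  [4] {0,2,4}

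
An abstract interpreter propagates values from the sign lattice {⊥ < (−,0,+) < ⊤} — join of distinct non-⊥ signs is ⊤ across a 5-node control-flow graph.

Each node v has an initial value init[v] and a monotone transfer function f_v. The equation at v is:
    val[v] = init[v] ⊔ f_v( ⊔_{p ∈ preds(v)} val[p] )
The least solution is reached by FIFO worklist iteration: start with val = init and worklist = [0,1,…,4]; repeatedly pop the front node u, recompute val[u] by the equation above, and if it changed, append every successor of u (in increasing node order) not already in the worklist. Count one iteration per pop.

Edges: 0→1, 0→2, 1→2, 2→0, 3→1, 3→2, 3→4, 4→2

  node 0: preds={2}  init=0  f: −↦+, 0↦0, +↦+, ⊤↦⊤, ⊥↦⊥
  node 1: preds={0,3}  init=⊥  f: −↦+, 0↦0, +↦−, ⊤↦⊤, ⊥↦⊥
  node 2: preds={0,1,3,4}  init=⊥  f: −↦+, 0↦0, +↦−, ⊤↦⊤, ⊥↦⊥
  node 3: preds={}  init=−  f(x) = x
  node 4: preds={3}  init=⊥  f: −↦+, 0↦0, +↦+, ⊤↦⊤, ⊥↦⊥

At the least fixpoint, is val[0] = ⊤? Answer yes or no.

yes

Iteration log — 8 steps:
  step 1. node 0  ⊔preds=⊥  new=0  stable
  step 2. node 1  ⊔preds=⊤  new=⊤  old=⊥  +wl: 
  step 3. node 2  ⊔preds=⊤  new=⊤  old=⊥  +wl: 0
  step 4. node 3  ⊔preds=⊥  new=−  stable
  step 5. node 4  ⊔preds=−  new=+  old=⊥  +wl: 2
  step 6. node 0  ⊔preds=⊤  new=⊤  old=0  +wl: 1
  step 7. node 2  ⊔preds=⊤  new=⊤  stable
  step 8. node 1  ⊔preds=⊤  new=⊤  stable

Least fixpoint reached:
  node 0: ⊤
  node 1: ⊤
  node 2: ⊤
  node 3: −
  node 4: +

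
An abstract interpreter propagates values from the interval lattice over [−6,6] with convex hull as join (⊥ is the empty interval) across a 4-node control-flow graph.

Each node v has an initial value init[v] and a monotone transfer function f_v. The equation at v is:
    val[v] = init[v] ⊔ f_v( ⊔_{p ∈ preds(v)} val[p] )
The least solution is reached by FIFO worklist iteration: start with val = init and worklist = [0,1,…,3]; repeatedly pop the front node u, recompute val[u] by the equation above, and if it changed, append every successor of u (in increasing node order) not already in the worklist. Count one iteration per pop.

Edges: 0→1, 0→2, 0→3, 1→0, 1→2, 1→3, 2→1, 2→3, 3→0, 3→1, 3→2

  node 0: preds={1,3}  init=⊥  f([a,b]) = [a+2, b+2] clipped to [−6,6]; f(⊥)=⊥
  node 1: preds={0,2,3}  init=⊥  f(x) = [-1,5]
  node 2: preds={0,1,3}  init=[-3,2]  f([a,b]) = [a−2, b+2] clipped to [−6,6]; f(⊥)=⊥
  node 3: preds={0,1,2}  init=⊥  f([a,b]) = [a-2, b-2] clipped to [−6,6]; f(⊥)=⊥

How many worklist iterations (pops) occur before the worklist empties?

Iteration log — 13 steps:
  step 1. node 0  ⊔preds=⊥  new=⊥  stable
  step 2. node 1  ⊔preds=[-3,2]  new=[-1,5]  old=⊥  +wl: 0
  step 3. node 2  ⊔preds=[-1,5]  new=[-3,6]  old=[-3,2]  +wl: 1
  step 4. node 3  ⊔preds=[-3,6]  new=[-5,4]  old=⊥  +wl: 2
  step 5. node 0  ⊔preds=[-5,5]  new=[-3,6]  old=⊥  +wl: 3
  step 6. node 1  ⊔preds=[-5,6]  new=[-1,5]  stable
  step 7. node 2  ⊔preds=[-5,6]  new=[-6,6]  old=[-3,6]  +wl: 1
  step 8. node 3  ⊔preds=[-6,6]  new=[-6,4]  old=[-5,4]  +wl: 0,2
  step 9. node 1  ⊔preds=[-6,6]  new=[-1,5]  stable
  step 10. node 0  ⊔preds=[-6,5]  new=[-4,6]  old=[-3,6]  +wl: 1,3
  step 11. node 2  ⊔preds=[-6,6]  new=[-6,6]  stable
  step 12. node 1  ⊔preds=[-6,6]  new=[-1,5]  stable
  step 13. node 3  ⊔preds=[-6,6]  new=[-6,4]  stable

Least fixpoint reached:
  node 0: [-4,6]
  node 1: [-1,5]
  node 2: [-6,6]
  node 3: [-6,4]

13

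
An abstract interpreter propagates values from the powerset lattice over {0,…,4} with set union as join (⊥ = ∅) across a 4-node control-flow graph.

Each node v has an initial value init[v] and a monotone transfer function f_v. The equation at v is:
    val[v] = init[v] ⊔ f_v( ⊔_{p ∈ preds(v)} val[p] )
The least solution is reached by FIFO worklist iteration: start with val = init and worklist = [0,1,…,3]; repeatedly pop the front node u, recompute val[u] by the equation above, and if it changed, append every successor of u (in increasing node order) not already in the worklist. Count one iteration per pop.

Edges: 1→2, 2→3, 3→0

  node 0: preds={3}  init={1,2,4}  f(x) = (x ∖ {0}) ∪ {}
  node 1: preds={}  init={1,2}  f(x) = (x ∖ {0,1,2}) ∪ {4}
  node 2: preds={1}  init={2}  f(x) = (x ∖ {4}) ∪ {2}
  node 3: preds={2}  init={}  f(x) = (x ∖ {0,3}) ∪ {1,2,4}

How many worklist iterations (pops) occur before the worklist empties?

5

Iteration log — 5 steps:
  step 1. node 0  ⊔preds={}  new={1,2,4}  stable
  step 2. node 1  ⊔preds={}  new={1,2,4}  old={1,2}  +wl: 
  step 3. node 2  ⊔preds={1,2,4}  new={1,2}  old={2}  +wl: 
  step 4. node 3  ⊔preds={1,2}  new={1,2,4}  old={}  +wl: 0
  step 5. node 0  ⊔preds={1,2,4}  new={1,2,4}  stable

Least fixpoint reached:
  node 0: {1,2,4}
  node 1: {1,2,4}
  node 2: {1,2}
  node 3: {1,2,4}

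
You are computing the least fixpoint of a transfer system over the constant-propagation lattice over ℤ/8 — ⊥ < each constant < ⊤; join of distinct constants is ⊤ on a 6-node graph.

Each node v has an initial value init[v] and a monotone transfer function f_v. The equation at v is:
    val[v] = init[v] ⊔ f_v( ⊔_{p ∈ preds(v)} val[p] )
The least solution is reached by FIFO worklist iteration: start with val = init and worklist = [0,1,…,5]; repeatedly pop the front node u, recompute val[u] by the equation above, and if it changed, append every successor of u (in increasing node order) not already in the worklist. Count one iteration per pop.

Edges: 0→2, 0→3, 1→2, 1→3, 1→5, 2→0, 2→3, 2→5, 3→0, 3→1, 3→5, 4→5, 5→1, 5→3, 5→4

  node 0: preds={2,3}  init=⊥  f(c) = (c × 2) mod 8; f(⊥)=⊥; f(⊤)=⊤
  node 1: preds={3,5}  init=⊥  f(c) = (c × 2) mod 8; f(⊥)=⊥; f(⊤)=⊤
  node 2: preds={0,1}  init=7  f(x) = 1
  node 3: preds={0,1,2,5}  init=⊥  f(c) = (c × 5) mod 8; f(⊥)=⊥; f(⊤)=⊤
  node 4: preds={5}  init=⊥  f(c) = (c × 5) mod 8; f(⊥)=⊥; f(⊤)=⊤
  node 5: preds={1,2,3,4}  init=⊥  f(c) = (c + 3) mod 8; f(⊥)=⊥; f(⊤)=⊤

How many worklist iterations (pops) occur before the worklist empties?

12

Trace (12 dequeues):
  [1] u=0 | in 7 | out 6 | prev ⊥ | push {}
  [2] u=1 | in ⊥ | out ⊥ | ==
  [3] u=2 | in 6 | out ⊤ | prev 7 | push {0}
  [4] u=3 | in ⊤ | out ⊤ | prev ⊥ | push {1}
  [5] u=4 | in ⊥ | out ⊥ | ==
  [6] u=5 | in ⊤ | out ⊤ | prev ⊥ | push {3,4}
  [7] u=0 | in ⊤ | out ⊤ | prev 6 | push {2}
  [8] u=1 | in ⊤ | out ⊤ | prev ⊥ | push {5}
  [9] u=3 | in ⊤ | out ⊤ | ==
  [10] u=4 | in ⊤ | out ⊤ | prev ⊥ | push {}
  [11] u=2 | in ⊤ | out ⊤ | ==
  [12] u=5 | in ⊤ | out ⊤ | ==

Converged values:
  [0] ⊤
  [1] ⊤
  [2] ⊤
  [3] ⊤
  [4] ⊤
  [5] ⊤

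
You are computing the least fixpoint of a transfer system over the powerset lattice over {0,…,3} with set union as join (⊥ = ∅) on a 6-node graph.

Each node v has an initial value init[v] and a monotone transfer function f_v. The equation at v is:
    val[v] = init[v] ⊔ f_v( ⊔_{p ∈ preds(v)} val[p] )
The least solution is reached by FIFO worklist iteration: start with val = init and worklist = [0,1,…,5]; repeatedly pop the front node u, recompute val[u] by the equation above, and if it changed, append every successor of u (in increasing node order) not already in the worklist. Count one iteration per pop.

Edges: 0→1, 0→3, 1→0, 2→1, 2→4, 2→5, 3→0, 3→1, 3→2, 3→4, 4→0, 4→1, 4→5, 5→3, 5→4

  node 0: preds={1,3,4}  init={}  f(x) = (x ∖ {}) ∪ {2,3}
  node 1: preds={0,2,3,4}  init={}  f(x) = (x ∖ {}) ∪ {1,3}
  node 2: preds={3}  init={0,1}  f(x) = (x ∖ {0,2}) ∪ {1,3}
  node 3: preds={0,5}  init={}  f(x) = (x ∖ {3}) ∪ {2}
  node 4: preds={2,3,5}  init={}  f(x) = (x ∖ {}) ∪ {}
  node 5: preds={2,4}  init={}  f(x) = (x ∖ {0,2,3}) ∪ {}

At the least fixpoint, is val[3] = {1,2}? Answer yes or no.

no

Worklist (14 pops):
  #1 pop 0: in={} → {2,3} (was {}); enqueue []
  #2 pop 1: in={0,1,2,3} → {0,1,2,3} (was {}); enqueue [0]
  #3 pop 2: in={} → {0,1,3} (was {0,1}); enqueue [1]
  #4 pop 3: in={2,3} → {2} (was {}); enqueue [2]
  #5 pop 4: in={0,1,2,3} → {0,1,2,3} (was {}); enqueue []
  #6 pop 5: in={0,1,2,3} → {1} (was {}); enqueue [3,4]
  #7 pop 0: in={0,1,2,3} → {0,1,2,3} (was {2,3}); enqueue []
  #8 pop 1: in={0,1,2,3} → {0,1,2,3} (no change)
  #9 pop 2: in={2} → {0,1,3} (no change)
  #10 pop 3: in={0,1,2,3} → {0,1,2} (was {2}); enqueue [0,1,2]
  #11 pop 4: in={0,1,2,3} → {0,1,2,3} (no change)
  #12 pop 0: in={0,1,2,3} → {0,1,2,3} (no change)
  #13 pop 1: in={0,1,2,3} → {0,1,2,3} (no change)
  #14 pop 2: in={0,1,2} → {0,1,3} (no change)

Fixpoint:
  val[0] = {0,1,2,3}
  val[1] = {0,1,2,3}
  val[2] = {0,1,3}
  val[3] = {0,1,2}
  val[4] = {0,1,2,3}
  val[5] = {1}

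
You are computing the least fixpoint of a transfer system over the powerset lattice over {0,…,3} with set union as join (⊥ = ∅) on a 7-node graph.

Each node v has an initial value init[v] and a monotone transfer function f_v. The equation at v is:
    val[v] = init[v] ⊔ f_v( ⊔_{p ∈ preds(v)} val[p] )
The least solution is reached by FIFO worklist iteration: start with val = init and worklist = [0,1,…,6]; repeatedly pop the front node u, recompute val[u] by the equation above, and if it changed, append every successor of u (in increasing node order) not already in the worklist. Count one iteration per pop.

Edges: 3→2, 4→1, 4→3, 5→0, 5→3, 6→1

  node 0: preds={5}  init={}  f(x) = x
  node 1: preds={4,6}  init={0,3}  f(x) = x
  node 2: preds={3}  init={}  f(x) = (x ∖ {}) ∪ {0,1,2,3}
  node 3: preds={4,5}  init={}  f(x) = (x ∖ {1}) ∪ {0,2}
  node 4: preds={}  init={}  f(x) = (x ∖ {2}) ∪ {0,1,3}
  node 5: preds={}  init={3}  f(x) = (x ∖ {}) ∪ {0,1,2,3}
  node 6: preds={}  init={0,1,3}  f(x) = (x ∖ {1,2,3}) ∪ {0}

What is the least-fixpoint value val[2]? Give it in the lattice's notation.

Worklist (11 pops):
  #1 pop 0: in={3} → {3} (was {}); enqueue []
  #2 pop 1: in={0,1,3} → {0,1,3} (was {0,3}); enqueue []
  #3 pop 2: in={} → {0,1,2,3} (was {}); enqueue []
  #4 pop 3: in={3} → {0,2,3} (was {}); enqueue [2]
  #5 pop 4: in={} → {0,1,3} (was {}); enqueue [1,3]
  #6 pop 5: in={} → {0,1,2,3} (was {3}); enqueue [0]
  #7 pop 6: in={} → {0,1,3} (no change)
  #8 pop 2: in={0,2,3} → {0,1,2,3} (no change)
  #9 pop 1: in={0,1,3} → {0,1,3} (no change)
  #10 pop 3: in={0,1,2,3} → {0,2,3} (no change)
  #11 pop 0: in={0,1,2,3} → {0,1,2,3} (was {3}); enqueue []

Fixpoint:
  val[0] = {0,1,2,3}
  val[1] = {0,1,3}
  val[2] = {0,1,2,3}
  val[3] = {0,2,3}
  val[4] = {0,1,3}
  val[5] = {0,1,2,3}
  val[6] = {0,1,3}

{0,1,2,3}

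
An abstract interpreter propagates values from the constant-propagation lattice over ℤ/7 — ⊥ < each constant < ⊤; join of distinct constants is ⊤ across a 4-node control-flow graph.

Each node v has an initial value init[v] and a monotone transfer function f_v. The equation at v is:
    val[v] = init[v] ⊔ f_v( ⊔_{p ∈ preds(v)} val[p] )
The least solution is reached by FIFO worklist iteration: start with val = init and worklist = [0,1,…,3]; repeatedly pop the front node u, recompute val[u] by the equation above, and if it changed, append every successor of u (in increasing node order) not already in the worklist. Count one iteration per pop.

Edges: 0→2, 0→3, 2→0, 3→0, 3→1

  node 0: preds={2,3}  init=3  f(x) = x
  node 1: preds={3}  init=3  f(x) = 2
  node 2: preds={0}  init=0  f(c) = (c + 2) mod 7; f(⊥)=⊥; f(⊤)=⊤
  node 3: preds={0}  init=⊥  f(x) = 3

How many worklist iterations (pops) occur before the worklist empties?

Worklist (6 pops):
  #1 pop 0: in=0 → ⊤ (was 3); enqueue []
  #2 pop 1: in=⊥ → ⊤ (was 3); enqueue []
  #3 pop 2: in=⊤ → ⊤ (was 0); enqueue [0]
  #4 pop 3: in=⊤ → 3 (was ⊥); enqueue [1]
  #5 pop 0: in=⊤ → ⊤ (no change)
  #6 pop 1: in=3 → ⊤ (no change)

Fixpoint:
  val[0] = ⊤
  val[1] = ⊤
  val[2] = ⊤
  val[3] = 3

6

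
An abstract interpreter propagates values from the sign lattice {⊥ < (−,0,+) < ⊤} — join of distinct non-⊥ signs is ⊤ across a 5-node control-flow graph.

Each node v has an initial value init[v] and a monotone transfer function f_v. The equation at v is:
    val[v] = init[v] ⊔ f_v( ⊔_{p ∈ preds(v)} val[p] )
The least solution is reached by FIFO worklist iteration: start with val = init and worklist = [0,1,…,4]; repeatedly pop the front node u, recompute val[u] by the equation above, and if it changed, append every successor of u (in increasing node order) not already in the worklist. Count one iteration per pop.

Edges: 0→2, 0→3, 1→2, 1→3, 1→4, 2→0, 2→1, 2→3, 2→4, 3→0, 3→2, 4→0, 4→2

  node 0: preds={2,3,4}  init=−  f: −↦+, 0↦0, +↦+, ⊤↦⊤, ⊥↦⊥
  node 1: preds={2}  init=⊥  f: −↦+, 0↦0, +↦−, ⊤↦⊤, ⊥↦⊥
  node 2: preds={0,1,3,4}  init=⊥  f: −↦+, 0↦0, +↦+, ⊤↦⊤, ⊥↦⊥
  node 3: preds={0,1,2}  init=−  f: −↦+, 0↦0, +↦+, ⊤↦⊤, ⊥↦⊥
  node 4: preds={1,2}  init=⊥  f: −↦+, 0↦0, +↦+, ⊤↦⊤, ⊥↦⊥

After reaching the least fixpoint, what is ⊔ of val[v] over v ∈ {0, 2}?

Worklist (10 pops):
  #1 pop 0: in=− → ⊤ (was −); enqueue []
  #2 pop 1: in=⊥ → ⊥ (no change)
  #3 pop 2: in=⊤ → ⊤ (was ⊥); enqueue [0,1]
  #4 pop 3: in=⊤ → ⊤ (was −); enqueue [2]
  #5 pop 4: in=⊤ → ⊤ (was ⊥); enqueue []
  #6 pop 0: in=⊤ → ⊤ (no change)
  #7 pop 1: in=⊤ → ⊤ (was ⊥); enqueue [3,4]
  #8 pop 2: in=⊤ → ⊤ (no change)
  #9 pop 3: in=⊤ → ⊤ (no change)
  #10 pop 4: in=⊤ → ⊤ (no change)

Fixpoint:
  val[0] = ⊤
  val[1] = ⊤
  val[2] = ⊤
  val[3] = ⊤
  val[4] = ⊤

⊤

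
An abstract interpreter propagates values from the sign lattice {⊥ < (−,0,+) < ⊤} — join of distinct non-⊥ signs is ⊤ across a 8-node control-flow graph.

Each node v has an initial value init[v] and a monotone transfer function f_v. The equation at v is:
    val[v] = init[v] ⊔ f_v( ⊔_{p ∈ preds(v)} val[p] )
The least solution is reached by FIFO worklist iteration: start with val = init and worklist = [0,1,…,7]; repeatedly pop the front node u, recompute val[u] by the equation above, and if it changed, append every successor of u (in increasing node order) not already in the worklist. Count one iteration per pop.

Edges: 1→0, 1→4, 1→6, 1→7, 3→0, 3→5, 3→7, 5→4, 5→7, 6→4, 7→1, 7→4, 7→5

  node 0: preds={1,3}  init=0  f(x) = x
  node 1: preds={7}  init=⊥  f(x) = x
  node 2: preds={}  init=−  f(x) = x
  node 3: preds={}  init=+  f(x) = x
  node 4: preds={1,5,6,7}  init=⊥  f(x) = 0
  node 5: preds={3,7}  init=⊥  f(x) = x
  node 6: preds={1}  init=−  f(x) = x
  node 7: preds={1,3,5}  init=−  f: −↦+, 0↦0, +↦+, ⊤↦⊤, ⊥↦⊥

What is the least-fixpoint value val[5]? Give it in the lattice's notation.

Trace (17 dequeues):
  [1] u=0 | in + | out ⊤ | prev 0 | push {}
  [2] u=1 | in − | out − | prev ⊥ | push {0}
  [3] u=2 | in ⊥ | out − | ==
  [4] u=3 | in ⊥ | out + | ==
  [5] u=4 | in − | out 0 | prev ⊥ | push {}
  [6] u=5 | in ⊤ | out ⊤ | prev ⊥ | push {4}
  [7] u=6 | in − | out − | ==
  [8] u=7 | in ⊤ | out ⊤ | prev − | push {1,5}
  [9] u=0 | in ⊤ | out ⊤ | ==
  [10] u=4 | in ⊤ | out 0 | ==
  [11] u=1 | in ⊤ | out ⊤ | prev − | push {0,4,6,7}
  [12] u=5 | in ⊤ | out ⊤ | ==
  [13] u=0 | in ⊤ | out ⊤ | ==
  [14] u=4 | in ⊤ | out 0 | ==
  [15] u=6 | in ⊤ | out ⊤ | prev − | push {4}
  [16] u=7 | in ⊤ | out ⊤ | ==
  [17] u=4 | in ⊤ | out 0 | ==

Converged values:
  [0] ⊤
  [1] ⊤
  [2] −
  [3] +
  [4] 0
  [5] ⊤
  [6] ⊤
  [7] ⊤

⊤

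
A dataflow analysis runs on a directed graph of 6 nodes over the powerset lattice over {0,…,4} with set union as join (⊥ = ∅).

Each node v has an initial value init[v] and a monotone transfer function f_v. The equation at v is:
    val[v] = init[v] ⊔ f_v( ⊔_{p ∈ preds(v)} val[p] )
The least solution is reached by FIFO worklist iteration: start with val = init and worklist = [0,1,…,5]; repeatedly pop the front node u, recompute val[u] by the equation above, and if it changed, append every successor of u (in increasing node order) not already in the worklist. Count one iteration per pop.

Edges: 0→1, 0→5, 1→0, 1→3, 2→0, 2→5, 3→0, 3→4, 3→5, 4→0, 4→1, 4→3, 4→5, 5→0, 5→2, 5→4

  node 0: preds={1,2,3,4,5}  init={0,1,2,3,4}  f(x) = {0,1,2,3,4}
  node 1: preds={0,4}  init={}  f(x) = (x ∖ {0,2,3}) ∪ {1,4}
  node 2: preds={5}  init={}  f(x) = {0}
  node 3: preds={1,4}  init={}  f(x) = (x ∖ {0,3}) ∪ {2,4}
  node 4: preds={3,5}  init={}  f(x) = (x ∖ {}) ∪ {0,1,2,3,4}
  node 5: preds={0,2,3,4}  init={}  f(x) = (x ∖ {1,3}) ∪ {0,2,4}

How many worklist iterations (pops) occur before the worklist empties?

Trace (11 dequeues):
  [1] u=0 | in {} | out {0,1,2,3,4} | ==
  [2] u=1 | in {0,1,2,3,4} | out {1,4} | prev {} | push {0}
  [3] u=2 | in {} | out {0} | prev {} | push {}
  [4] u=3 | in {1,4} | out {1,2,4} | prev {} | push {}
  [5] u=4 | in {1,2,4} | out {0,1,2,3,4} | prev {} | push {1,3}
  [6] u=5 | in {0,1,2,3,4} | out {0,2,4} | prev {} | push {2,4}
  [7] u=0 | in {0,1,2,3,4} | out {0,1,2,3,4} | ==
  [8] u=1 | in {0,1,2,3,4} | out {1,4} | ==
  [9] u=3 | in {0,1,2,3,4} | out {1,2,4} | ==
  [10] u=2 | in {0,2,4} | out {0} | ==
  [11] u=4 | in {0,1,2,4} | out {0,1,2,3,4} | ==

Converged values:
  [0] {0,1,2,3,4}
  [1] {1,4}
  [2] {0}
  [3] {1,2,4}
  [4] {0,1,2,3,4}
  [5] {0,2,4}

11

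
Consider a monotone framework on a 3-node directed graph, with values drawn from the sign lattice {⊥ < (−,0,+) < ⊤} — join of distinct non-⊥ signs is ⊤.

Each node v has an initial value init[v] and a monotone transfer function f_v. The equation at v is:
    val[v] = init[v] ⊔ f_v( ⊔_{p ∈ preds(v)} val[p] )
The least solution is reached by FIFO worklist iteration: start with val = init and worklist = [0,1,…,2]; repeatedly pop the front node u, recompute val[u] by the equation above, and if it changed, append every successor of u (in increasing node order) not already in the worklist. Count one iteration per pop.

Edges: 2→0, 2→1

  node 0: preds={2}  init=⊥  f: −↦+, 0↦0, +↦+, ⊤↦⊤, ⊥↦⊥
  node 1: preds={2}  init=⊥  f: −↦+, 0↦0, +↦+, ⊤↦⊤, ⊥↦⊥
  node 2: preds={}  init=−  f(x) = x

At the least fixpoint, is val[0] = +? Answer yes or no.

Iteration log — 3 steps:
  step 1. node 0  ⊔preds=−  new=+  old=⊥  +wl: 
  step 2. node 1  ⊔preds=−  new=+  old=⊥  +wl: 
  step 3. node 2  ⊔preds=⊥  new=−  stable

Least fixpoint reached:
  node 0: +
  node 1: +
  node 2: −

yes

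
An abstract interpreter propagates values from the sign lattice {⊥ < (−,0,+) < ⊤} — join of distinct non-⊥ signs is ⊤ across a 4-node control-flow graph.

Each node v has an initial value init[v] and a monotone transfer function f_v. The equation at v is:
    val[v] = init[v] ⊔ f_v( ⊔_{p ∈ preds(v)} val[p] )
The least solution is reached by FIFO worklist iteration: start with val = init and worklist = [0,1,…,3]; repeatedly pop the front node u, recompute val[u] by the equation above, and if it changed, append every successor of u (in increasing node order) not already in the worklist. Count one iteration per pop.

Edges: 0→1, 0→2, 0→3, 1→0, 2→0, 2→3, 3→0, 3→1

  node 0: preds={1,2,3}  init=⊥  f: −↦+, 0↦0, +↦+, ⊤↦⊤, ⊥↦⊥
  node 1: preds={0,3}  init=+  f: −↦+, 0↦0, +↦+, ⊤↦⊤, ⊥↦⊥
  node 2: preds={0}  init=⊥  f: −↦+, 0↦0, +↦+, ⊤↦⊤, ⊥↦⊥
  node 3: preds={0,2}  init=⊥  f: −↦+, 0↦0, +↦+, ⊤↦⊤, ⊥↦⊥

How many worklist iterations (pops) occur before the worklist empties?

Worklist (6 pops):
  #1 pop 0: in=+ → + (was ⊥); enqueue []
  #2 pop 1: in=+ → + (no change)
  #3 pop 2: in=+ → + (was ⊥); enqueue [0]
  #4 pop 3: in=+ → + (was ⊥); enqueue [1]
  #5 pop 0: in=+ → + (no change)
  #6 pop 1: in=+ → + (no change)

Fixpoint:
  val[0] = +
  val[1] = +
  val[2] = +
  val[3] = +

6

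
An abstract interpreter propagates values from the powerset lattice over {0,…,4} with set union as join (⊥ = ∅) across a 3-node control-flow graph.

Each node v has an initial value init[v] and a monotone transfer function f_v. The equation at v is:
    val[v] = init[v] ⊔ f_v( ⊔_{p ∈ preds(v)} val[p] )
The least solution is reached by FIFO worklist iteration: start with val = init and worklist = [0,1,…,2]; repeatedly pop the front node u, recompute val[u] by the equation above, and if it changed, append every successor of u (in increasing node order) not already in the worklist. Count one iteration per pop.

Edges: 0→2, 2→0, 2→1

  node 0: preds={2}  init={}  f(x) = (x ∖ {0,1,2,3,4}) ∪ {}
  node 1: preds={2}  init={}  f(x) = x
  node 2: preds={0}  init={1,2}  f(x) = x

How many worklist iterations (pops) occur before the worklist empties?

Trace (3 dequeues):
  [1] u=0 | in {1,2} | out {} | ==
  [2] u=1 | in {1,2} | out {1,2} | prev {} | push {}
  [3] u=2 | in {} | out {1,2} | ==

Converged values:
  [0] {}
  [1] {1,2}
  [2] {1,2}

3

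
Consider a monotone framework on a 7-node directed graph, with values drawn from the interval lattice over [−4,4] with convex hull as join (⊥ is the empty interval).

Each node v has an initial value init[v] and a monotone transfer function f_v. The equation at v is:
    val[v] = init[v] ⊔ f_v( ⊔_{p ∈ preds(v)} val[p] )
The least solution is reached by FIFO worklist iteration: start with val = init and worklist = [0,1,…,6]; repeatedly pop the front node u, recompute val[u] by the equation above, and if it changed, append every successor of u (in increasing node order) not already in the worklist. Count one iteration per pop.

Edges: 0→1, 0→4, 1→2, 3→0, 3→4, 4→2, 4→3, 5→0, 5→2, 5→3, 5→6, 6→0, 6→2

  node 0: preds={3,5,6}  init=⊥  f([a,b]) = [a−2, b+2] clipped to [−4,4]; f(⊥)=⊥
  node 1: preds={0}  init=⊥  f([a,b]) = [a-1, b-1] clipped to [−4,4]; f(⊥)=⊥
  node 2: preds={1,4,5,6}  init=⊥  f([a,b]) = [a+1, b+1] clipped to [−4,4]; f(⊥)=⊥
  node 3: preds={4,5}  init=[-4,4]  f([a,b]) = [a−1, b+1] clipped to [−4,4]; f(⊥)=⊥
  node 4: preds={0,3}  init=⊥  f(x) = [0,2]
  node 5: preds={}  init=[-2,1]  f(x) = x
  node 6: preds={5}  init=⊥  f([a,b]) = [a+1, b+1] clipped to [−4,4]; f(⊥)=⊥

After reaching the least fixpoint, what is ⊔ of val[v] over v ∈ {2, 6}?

[-3,4]

Worklist (10 pops):
  #1 pop 0: in=[-4,4] → [-4,4] (was ⊥); enqueue []
  #2 pop 1: in=[-4,4] → [-4,3] (was ⊥); enqueue []
  #3 pop 2: in=[-4,3] → [-3,4] (was ⊥); enqueue []
  #4 pop 3: in=[-2,1] → [-4,4] (no change)
  #5 pop 4: in=[-4,4] → [0,2] (was ⊥); enqueue [2,3]
  #6 pop 5: in=⊥ → [-2,1] (no change)
  #7 pop 6: in=[-2,1] → [-1,2] (was ⊥); enqueue [0]
  #8 pop 2: in=[-4,3] → [-3,4] (no change)
  #9 pop 3: in=[-2,2] → [-4,4] (no change)
  #10 pop 0: in=[-4,4] → [-4,4] (no change)

Fixpoint:
  val[0] = [-4,4]
  val[1] = [-4,3]
  val[2] = [-3,4]
  val[3] = [-4,4]
  val[4] = [0,2]
  val[5] = [-2,1]
  val[6] = [-1,2]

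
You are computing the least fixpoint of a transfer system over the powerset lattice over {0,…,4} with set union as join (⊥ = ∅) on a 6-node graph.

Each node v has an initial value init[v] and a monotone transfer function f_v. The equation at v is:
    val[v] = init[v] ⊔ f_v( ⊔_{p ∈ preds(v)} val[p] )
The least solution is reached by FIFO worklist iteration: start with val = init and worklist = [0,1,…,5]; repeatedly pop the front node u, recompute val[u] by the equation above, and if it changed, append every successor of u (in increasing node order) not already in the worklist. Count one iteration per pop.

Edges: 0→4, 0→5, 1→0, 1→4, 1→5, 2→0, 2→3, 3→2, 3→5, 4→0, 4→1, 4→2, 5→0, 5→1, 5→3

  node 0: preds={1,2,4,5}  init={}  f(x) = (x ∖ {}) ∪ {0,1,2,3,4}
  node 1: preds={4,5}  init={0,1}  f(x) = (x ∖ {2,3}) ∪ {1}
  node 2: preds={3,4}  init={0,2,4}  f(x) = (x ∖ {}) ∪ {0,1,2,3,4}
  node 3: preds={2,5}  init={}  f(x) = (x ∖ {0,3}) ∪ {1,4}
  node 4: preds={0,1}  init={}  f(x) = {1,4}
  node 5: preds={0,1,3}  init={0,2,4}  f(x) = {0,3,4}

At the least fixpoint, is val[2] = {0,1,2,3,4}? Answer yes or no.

yes

Worklist (10 pops):
  #1 pop 0: in={0,1,2,4} → {0,1,2,3,4} (was {}); enqueue []
  #2 pop 1: in={0,2,4} → {0,1,4} (was {0,1}); enqueue [0]
  #3 pop 2: in={} → {0,1,2,3,4} (was {0,2,4}); enqueue []
  #4 pop 3: in={0,1,2,3,4} → {1,2,4} (was {}); enqueue [2]
  #5 pop 4: in={0,1,2,3,4} → {1,4} (was {}); enqueue [1]
  #6 pop 5: in={0,1,2,3,4} → {0,2,3,4} (was {0,2,4}); enqueue [3]
  #7 pop 0: in={0,1,2,3,4} → {0,1,2,3,4} (no change)
  #8 pop 2: in={1,2,4} → {0,1,2,3,4} (no change)
  #9 pop 1: in={0,1,2,3,4} → {0,1,4} (no change)
  #10 pop 3: in={0,1,2,3,4} → {1,2,4} (no change)

Fixpoint:
  val[0] = {0,1,2,3,4}
  val[1] = {0,1,4}
  val[2] = {0,1,2,3,4}
  val[3] = {1,2,4}
  val[4] = {1,4}
  val[5] = {0,2,3,4}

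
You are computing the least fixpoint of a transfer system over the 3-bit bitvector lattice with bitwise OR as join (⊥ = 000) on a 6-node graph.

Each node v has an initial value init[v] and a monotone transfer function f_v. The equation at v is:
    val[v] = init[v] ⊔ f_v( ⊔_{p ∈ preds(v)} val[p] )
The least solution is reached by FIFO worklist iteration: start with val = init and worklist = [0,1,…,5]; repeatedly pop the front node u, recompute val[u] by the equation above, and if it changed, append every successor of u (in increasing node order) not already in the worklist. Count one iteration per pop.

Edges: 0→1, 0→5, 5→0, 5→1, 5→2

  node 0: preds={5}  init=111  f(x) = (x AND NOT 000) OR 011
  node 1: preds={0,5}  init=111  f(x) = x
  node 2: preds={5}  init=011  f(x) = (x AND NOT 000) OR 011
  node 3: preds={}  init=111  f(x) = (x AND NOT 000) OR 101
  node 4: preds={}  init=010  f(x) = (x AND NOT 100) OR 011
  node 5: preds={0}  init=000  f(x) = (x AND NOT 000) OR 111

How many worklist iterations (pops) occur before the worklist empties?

9

Worklist (9 pops):
  #1 pop 0: in=000 → 111 (no change)
  #2 pop 1: in=111 → 111 (no change)
  #3 pop 2: in=000 → 011 (no change)
  #4 pop 3: in=000 → 111 (no change)
  #5 pop 4: in=000 → 011 (was 010); enqueue []
  #6 pop 5: in=111 → 111 (was 000); enqueue [0,1,2]
  #7 pop 0: in=111 → 111 (no change)
  #8 pop 1: in=111 → 111 (no change)
  #9 pop 2: in=111 → 111 (was 011); enqueue []

Fixpoint:
  val[0] = 111
  val[1] = 111
  val[2] = 111
  val[3] = 111
  val[4] = 011
  val[5] = 111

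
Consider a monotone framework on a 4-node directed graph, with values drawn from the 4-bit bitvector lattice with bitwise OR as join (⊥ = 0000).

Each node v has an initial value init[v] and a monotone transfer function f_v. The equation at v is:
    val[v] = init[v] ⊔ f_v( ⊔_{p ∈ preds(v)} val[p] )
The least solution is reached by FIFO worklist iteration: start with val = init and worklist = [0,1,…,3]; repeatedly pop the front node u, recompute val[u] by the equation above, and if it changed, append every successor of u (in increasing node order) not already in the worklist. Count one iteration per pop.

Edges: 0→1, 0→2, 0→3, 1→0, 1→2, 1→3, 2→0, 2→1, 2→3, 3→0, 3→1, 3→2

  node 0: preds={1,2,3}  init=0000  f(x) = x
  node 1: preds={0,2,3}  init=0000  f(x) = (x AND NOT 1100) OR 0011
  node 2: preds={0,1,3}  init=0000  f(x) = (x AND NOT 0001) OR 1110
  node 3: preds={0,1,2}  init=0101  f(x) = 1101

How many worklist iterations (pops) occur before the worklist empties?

Trace (8 dequeues):
  [1] u=0 | in 0101 | out 0101 | prev 0000 | push {}
  [2] u=1 | in 0101 | out 0011 | prev 0000 | push {0}
  [3] u=2 | in 0111 | out 1110 | prev 0000 | push {1}
  [4] u=3 | in 1111 | out 1101 | prev 0101 | push {2}
  [5] u=0 | in 1111 | out 1111 | prev 0101 | push {3}
  [6] u=1 | in 1111 | out 0011 | ==
  [7] u=2 | in 1111 | out 1110 | ==
  [8] u=3 | in 1111 | out 1101 | ==

Converged values:
  [0] 1111
  [1] 0011
  [2] 1110
  [3] 1101

8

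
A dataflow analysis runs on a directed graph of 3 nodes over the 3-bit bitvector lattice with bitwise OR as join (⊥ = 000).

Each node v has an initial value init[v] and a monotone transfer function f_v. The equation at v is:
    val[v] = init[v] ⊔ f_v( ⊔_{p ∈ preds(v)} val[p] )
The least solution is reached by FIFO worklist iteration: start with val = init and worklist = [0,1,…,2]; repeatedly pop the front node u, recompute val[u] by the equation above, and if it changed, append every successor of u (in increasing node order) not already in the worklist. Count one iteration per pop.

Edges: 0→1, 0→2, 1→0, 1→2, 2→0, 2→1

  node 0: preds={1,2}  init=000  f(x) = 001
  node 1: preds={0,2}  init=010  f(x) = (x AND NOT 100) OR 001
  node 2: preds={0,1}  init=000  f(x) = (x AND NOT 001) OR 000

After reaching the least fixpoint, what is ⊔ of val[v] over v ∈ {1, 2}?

011

Iteration log — 5 steps:
  step 1. node 0  ⊔preds=010  new=001  old=000  +wl: 
  step 2. node 1  ⊔preds=001  new=011  old=010  +wl: 0
  step 3. node 2  ⊔preds=011  new=010  old=000  +wl: 1
  step 4. node 0  ⊔preds=011  new=001  stable
  step 5. node 1  ⊔preds=011  new=011  stable

Least fixpoint reached:
  node 0: 001
  node 1: 011
  node 2: 010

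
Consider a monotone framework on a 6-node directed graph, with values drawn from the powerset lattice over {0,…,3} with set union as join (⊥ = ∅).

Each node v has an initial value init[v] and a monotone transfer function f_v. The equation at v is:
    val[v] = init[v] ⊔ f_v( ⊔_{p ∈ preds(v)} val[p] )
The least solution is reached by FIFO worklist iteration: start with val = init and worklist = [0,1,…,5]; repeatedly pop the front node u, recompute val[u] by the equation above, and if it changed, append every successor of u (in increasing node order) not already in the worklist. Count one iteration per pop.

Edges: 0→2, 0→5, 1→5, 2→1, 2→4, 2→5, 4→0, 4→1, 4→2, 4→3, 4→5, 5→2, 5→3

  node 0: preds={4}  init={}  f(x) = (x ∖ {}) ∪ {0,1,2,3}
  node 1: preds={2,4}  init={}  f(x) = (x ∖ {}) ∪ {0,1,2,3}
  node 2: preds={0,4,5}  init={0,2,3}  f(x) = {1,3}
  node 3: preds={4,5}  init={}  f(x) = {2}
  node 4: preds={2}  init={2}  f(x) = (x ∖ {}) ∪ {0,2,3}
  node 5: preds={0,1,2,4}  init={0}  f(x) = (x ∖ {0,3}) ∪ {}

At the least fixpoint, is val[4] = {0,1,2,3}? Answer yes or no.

Worklist (10 pops):
  #1 pop 0: in={2} → {0,1,2,3} (was {}); enqueue []
  #2 pop 1: in={0,2,3} → {0,1,2,3} (was {}); enqueue []
  #3 pop 2: in={0,1,2,3} → {0,1,2,3} (was {0,2,3}); enqueue [1]
  #4 pop 3: in={0,2} → {2} (was {}); enqueue []
  #5 pop 4: in={0,1,2,3} → {0,1,2,3} (was {2}); enqueue [0,2,3]
  #6 pop 5: in={0,1,2,3} → {0,1,2} (was {0}); enqueue []
  #7 pop 1: in={0,1,2,3} → {0,1,2,3} (no change)
  #8 pop 0: in={0,1,2,3} → {0,1,2,3} (no change)
  #9 pop 2: in={0,1,2,3} → {0,1,2,3} (no change)
  #10 pop 3: in={0,1,2,3} → {2} (no change)

Fixpoint:
  val[0] = {0,1,2,3}
  val[1] = {0,1,2,3}
  val[2] = {0,1,2,3}
  val[3] = {2}
  val[4] = {0,1,2,3}
  val[5] = {0,1,2}

yes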